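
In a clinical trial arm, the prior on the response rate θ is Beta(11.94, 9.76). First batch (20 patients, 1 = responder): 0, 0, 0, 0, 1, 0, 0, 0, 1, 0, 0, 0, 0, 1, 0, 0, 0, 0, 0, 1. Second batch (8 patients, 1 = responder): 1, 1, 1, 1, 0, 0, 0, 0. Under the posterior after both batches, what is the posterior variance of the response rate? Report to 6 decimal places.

The Beta prior is conjugate to a Binomial/Bernoulli likelihood; the update adds successes to α and failures to β.
After batch 1: Beta(11.94+4, 9.76+16) = Beta(15.94, 25.76).
After batch 2: Beta(15.94+4, 25.76+4) = Beta(19.94, 29.76).
Var = αβ/((α+β)²(α+β+1)) = 19.94·29.76/(49.70²·50.70) = 0.004738.

0.004738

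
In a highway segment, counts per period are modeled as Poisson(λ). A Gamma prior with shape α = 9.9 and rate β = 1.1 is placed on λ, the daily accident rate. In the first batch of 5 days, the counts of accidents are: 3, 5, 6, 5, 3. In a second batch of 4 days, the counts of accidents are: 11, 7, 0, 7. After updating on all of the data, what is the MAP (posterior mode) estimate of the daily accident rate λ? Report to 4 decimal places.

With a Gamma(shape α, rate β) prior, the Poisson likelihood is conjugate: the posterior is Gamma(α + ΣXᵢ, β + n).
Batch 1: sum of counts S = 22 over n = 5 days.
After batch 1: Gamma(α+S, β+n) = Gamma(9.9+22, 1.1+5) = Gamma(31.9, 6.1).
Batch 2: sum of counts S = 25 over n = 4 days.
After batch 2: Gamma(α+S, β+n) = Gamma(31.9+25, 6.1+4) = Gamma(56.9, 10.1).
Mode of Gamma(α,β) for α≥1 is (α−1)/β = 55.9/10.1 = 5.5347.

5.5347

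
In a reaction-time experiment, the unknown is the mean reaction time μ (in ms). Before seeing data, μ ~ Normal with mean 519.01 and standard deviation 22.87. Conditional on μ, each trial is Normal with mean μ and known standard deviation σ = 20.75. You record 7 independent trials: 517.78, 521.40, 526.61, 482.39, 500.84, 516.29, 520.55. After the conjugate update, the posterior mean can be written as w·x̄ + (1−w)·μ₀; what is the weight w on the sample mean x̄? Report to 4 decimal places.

For Normal data with known variance σ², a Normal(μ₀, σ₀²) prior on μ is conjugate. Posterior precision = 1/σ₀² + n/σ²; posterior mean is the precision-weighted average of μ₀ and x̄.
σ₀² = 22.87² = 523.0369, σ² = 20.75² = 430.5625. Prior precision 1/σ₀² = 1/523.0369; data precision n/σ² = 7/430.5625.
w = (n/σ²)/(1/σ₀² + n/σ²) = n·σ₀²/(σ² + n·σ₀²) = 7·523.0369/(430.5625 + 7·523.0369) = 3661.2583/4091.8208 = 0.8948.

0.8948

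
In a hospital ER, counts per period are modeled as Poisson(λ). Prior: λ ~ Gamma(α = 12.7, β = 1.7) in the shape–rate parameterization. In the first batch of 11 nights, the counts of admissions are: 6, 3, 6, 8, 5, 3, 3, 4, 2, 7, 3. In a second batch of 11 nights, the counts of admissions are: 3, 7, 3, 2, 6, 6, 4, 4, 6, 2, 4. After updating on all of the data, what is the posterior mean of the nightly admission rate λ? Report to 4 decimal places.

4.6287

With a Gamma(shape α, rate β) prior, the Poisson likelihood is conjugate: the posterior is Gamma(α + ΣXᵢ, β + n).
Batch 1: sum of counts S = 50 over n = 11 nights.
After batch 1: Gamma(α+S, β+n) = Gamma(12.7+50, 1.7+11) = Gamma(62.7, 12.7).
Batch 2: sum of counts S = 47 over n = 11 nights.
After batch 2: Gamma(α+S, β+n) = Gamma(62.7+47, 12.7+11) = Gamma(109.7, 23.7).
Posterior mean = α/β = 109.7/23.7 = 4.6287.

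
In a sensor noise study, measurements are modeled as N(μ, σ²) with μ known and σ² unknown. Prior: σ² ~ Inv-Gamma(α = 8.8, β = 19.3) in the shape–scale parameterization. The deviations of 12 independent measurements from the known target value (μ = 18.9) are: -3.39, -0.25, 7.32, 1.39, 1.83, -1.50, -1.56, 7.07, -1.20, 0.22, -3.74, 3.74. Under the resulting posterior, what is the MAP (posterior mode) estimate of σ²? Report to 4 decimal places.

With known mean μ and an Inverse-Gamma(α, β) prior on σ², the Normal likelihood is conjugate: posterior is Inv-Gamma(α + n/2, β + Σ(xᵢ−μ)²/2).
Σ(xᵢ−μ)² = (-3.39)² + (-0.25)² + (7.32)² + (1.39)² + (1.83)² + (-1.50)² + (-1.56)² + (7.07)² + (-1.20)² + (0.22)² + (-3.74)² + (3.74)² = 154.5501.
Posterior: Inv-Gamma(8.8 + 12/2, 19.3 + 154.5501/2) = Inv-Gamma(14.80, 96.57505).
Mode = β/(α+1) = 96.57505/15.80 = 6.1123.

6.1123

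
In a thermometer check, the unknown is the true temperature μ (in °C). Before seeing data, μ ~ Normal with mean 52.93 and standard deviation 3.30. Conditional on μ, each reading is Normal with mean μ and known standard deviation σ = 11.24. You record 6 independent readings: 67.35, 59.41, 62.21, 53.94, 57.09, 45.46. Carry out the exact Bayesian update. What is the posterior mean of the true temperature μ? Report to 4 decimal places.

54.5140

For Normal data with known variance σ², a Normal(μ₀, σ₀²) prior on μ is conjugate. Posterior precision = 1/σ₀² + n/σ²; posterior mean is the precision-weighted average of μ₀ and x̄.
Σxᵢ = 67.35 + 59.41 + 62.21 + 53.94 + 57.09 + 45.46 = 345.46, so n·x̄ = 345.46.
σ₀² = 3.30² = 10.89, σ² = 11.24² = 126.3376; σ² + n·σ₀² = 126.3376 + 6·10.89 = 191.6776.
Posterior mean = (μ₀/σ₀² + n·x̄/σ²)/(1/σ₀² + n/σ²) = (σ²·μ₀ + σ₀²·n·x̄)/(σ² + n·σ₀²) = (126.3376·52.93 + 10.89·345.46)/191.6776 = 10449.108568/191.6776 = 54.5140.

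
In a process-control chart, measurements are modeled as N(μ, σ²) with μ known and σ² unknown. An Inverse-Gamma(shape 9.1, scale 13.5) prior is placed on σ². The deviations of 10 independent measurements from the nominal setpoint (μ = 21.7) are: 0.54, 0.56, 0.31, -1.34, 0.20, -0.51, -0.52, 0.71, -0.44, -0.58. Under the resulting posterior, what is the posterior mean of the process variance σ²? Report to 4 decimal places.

With known mean μ and an Inverse-Gamma(α, β) prior on σ², the Normal likelihood is conjugate: posterior is Inv-Gamma(α + n/2, β + Σ(xᵢ−μ)²/2).
Σ(xᵢ−μ)² = (0.54)² + (0.56)² + (0.31)² + (-1.34)² + (0.20)² + (-0.51)² + (-0.52)² + (0.71)² + (-0.44)² + (-0.58)² = 4.1015.
Posterior: Inv-Gamma(9.1 + 10/2, 13.5 + 4.1015/2) = Inv-Gamma(14.10, 15.55075).
E[σ²|data] = β/(α−1) = 15.55075/13.10 = 1.1871.

1.1871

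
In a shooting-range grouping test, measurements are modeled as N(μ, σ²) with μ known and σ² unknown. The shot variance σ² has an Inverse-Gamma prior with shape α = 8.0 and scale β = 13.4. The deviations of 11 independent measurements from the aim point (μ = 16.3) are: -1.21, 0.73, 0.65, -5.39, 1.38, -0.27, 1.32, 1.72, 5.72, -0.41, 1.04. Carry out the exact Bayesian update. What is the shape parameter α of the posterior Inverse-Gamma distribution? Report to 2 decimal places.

13.50

With known mean μ and an Inverse-Gamma(α, β) prior on σ², the Normal likelihood is conjugate: posterior is Inv-Gamma(α + n/2, β + Σ(xᵢ−μ)²/2).
Σ(xᵢ−μ)² = (-1.21)² + (0.73)² + (0.65)² + (-5.39)² + (1.38)² + (-0.27)² + (1.32)² + (1.72)² + (5.72)² + (-0.41)² + (1.04)² = 72.1178.
Posterior: Inv-Gamma(8.0 + 11/2, 13.4 + 72.1178/2) = Inv-Gamma(13.50, 49.45890).
Posterior α = 13.50.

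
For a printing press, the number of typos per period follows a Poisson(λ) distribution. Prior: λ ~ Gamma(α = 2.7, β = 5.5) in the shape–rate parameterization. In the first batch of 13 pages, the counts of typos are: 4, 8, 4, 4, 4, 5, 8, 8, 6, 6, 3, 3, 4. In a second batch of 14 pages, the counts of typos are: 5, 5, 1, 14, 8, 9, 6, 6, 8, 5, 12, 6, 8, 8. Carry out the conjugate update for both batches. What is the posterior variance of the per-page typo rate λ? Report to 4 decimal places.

0.1616

With a Gamma(shape α, rate β) prior, the Poisson likelihood is conjugate: the posterior is Gamma(α + ΣXᵢ, β + n).
Batch 1: sum of counts S = 67 over n = 13 pages.
After batch 1: Gamma(α+S, β+n) = Gamma(2.7+67, 5.5+13) = Gamma(69.7, 18.5).
Batch 2: sum of counts S = 101 over n = 14 pages.
After batch 2: Gamma(α+S, β+n) = Gamma(69.7+101, 18.5+14) = Gamma(170.7, 32.5).
Var = α/β² = 170.7/32.5² = 0.1616.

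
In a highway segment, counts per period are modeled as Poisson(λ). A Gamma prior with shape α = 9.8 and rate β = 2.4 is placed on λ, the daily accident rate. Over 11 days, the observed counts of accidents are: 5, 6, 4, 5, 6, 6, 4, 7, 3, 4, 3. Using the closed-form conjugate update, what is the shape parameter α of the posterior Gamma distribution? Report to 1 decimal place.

With a Gamma(shape α, rate β) prior, the Poisson likelihood is conjugate: the posterior is Gamma(α + ΣXᵢ, β + n).
Sum of counts S = 53 over n = 11 days.
Posterior: Gamma(α+S, β+n) = Gamma(9.8+53, 2.4+11) = Gamma(62.8, 13.4).
Posterior α = 62.8.

62.8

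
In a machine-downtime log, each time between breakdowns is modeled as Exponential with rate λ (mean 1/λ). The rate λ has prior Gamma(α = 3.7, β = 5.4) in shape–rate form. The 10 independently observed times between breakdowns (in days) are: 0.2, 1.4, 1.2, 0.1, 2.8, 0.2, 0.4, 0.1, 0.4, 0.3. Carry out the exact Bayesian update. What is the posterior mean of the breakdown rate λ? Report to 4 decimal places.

With a Gamma(shape α, rate β) prior on the exponential rate λ, the posterior after n observations with total T = Σxᵢ is Gamma(α+n, β+T).
Sum of observations T = 7.1 days; n = 10.
Posterior: Gamma(3.7+10, 5.4+7.1) = Gamma(13.7, 12.5).
Posterior mean of λ = α/β = 13.7/12.5 = 1.0960.

1.0960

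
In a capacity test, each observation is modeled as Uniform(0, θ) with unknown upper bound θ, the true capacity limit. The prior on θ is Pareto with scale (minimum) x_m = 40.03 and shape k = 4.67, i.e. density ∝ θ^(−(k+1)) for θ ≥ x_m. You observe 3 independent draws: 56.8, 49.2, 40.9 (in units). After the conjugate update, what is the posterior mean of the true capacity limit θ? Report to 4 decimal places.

65.3157

A Pareto(scale x_m, shape k) prior on the upper bound θ of Uniform(0, θ) is conjugate: posterior is Pareto(max(x_m, max xᵢ), k + n).
Sample maximum = 56.8; prior scale x_m = 40.03 → posterior scale = max = 56.80.
Posterior shape = 4.67 + 3 = 7.67.
E[θ|data] = k·x_m/(k−1) = 7.67·56.80/6.67 = 65.3157.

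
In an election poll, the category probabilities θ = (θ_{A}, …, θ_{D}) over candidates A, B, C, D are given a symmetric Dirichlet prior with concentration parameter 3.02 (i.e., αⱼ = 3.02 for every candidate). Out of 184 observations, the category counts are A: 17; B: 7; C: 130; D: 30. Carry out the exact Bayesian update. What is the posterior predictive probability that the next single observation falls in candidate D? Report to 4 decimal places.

0.1684

The Dirichlet prior is conjugate to the Multinomial likelihood: each posterior αⱼ = prior αⱼ + observed count nⱼ.
Posterior concentration: (20.02, 10.02, 133.02, 33.02), total = 196.08.
P(next = D | data) = α_{D}/Σα = 0.1684.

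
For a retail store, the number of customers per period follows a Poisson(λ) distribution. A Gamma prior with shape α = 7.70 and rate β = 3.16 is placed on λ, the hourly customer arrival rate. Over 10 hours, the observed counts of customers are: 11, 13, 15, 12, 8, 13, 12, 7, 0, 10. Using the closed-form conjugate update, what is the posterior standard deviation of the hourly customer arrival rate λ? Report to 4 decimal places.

With a Gamma(shape α, rate β) prior, the Poisson likelihood is conjugate: the posterior is Gamma(α + ΣXᵢ, β + n).
Sum of counts S = 101 over n = 10 hours.
Posterior: Gamma(α+S, β+n) = Gamma(7.70+101, 3.16+10) = Gamma(108.70, 13.16).
SD = √α/β = √108.70/13.16 = 0.7922.

0.7922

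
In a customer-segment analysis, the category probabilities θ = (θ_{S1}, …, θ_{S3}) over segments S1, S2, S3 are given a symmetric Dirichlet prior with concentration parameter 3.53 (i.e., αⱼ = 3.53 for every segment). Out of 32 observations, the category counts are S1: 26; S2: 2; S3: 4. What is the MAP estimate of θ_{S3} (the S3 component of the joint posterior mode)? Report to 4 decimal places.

0.1649

The Dirichlet prior is conjugate to the Multinomial likelihood: each posterior αⱼ = prior αⱼ + observed count nⱼ.
Posterior concentration: (29.53, 5.53, 7.53), total = 42.59.
Joint mode component: (α_{S3}−1)/(Σα−K) = 6.53/39.59 = 0.1649.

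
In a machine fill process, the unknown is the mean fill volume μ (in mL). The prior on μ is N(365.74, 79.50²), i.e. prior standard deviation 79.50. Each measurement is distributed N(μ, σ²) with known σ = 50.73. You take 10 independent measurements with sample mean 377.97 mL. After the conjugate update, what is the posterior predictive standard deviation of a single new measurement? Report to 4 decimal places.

For Normal data with known variance σ², a Normal(μ₀, σ₀²) prior on μ is conjugate. Posterior precision = 1/σ₀² + n/σ²; posterior mean is the precision-weighted average of μ₀ and x̄.
σ₀² = 79.50² = 6320.25, σ² = 50.73² = 2573.5329; σ² + n·σ₀² = 2573.5329 + 10·6320.25 = 65776.0329.
Posterior precision = 1/σ₀² + n/σ² = 1/6320.25 + 10/2573.5329 = (σ² + n·σ₀²)/(σ₀²σ²) = 65776.0329/(6320.25·2573.5329); posterior variance σₙ² = σ₀²σ²/(σ² + n·σ₀²) = 6320.25·2573.5329/65776.0329 = 247.284164.
Predictive variance for one new observation = σₙ² + σ² = 6320.25·2573.5329/65776.0329 + 2573.5329 = σ²·(σ₀² + 65776.0329)/65776.0329 = 2573.5329·72096.2829/65776.0329 = 2820.817064; SD = √(2573.5329·72096.2829/65776.0329) = 53.1114.

53.1114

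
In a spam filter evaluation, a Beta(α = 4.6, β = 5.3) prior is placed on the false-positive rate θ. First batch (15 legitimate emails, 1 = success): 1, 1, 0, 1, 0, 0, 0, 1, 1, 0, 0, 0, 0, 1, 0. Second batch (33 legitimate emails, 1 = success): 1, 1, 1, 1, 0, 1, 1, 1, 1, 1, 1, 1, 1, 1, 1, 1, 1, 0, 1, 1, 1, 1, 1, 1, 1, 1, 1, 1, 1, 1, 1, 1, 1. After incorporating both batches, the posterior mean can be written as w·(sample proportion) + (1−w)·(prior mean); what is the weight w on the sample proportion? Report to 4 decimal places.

0.8290

The Beta prior is conjugate to a Binomial/Bernoulli likelihood; the update adds successes to α and failures to β.
Total number of legitimate emails: n = 15 + 33 = 48.
Posterior mean = (α₀+k)/(α₀+β₀+n) = [n/(α₀+β₀+n)]·(k/n) + [(α₀+β₀)/(α₀+β₀+n)]·α₀/(α₀+β₀), so only n and the prior enter the weight.
The weight on the data is w = n/(α₀+β₀+n) = 48/(4.6+5.3+48) = 48/57.9 = 0.8290.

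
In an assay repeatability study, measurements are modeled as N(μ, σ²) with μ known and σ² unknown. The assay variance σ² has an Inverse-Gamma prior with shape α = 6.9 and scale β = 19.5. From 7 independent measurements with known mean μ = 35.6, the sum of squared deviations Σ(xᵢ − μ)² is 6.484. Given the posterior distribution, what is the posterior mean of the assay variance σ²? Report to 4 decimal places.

2.4194

With known mean μ and an Inverse-Gamma(α, β) prior on σ², the Normal likelihood is conjugate: posterior is Inv-Gamma(α + n/2, β + Σ(xᵢ−μ)²/2).
Posterior: Inv-Gamma(6.9 + 7/2, 19.5 + 6.484/2) = Inv-Gamma(10.40, 22.7420).
E[σ²|data] = β/(α−1) = 22.7420/9.40 = 2.4194.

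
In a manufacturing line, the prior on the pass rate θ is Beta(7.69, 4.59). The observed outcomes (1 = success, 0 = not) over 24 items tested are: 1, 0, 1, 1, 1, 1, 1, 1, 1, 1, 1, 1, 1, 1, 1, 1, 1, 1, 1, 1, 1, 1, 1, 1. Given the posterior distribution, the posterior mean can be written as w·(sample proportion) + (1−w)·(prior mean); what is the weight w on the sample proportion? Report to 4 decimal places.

The Beta prior is conjugate to a Binomial/Bernoulli likelihood; the update adds successes to α and failures to β.
Posterior mean = (α₀+k)/(α₀+β₀+n) = [n/(α₀+β₀+n)]·(k/n) + [(α₀+β₀)/(α₀+β₀+n)]·α₀/(α₀+β₀), so only n and the prior enter the weight.
The weight on the data is w = n/(α₀+β₀+n) = 24/(7.69+4.59+24) = 24/36.28 = 0.6615.

0.6615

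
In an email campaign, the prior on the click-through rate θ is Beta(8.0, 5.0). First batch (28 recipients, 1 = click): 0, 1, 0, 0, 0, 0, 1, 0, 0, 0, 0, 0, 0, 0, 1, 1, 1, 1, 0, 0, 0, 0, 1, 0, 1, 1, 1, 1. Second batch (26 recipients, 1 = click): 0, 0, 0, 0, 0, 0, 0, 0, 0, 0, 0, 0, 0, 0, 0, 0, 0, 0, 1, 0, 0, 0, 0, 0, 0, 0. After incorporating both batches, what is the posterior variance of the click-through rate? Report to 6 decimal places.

0.003079

The Beta prior is conjugate to a Binomial/Bernoulli likelihood; the update adds successes to α and failures to β.
After batch 1: Beta(8.0+11, 5.0+17) = Beta(19.0, 22.0).
After batch 2: Beta(19.0+1, 22.0+25) = Beta(20.0, 47.0).
Var = αβ/((α+β)²(α+β+1)) = 20.0·47.0/(67.0²·68.0) = 0.003079.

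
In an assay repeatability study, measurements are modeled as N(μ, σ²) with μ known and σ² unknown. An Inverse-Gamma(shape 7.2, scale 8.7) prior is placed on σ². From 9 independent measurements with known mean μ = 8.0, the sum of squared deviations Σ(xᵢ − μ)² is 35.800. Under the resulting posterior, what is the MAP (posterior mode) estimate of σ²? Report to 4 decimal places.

With known mean μ and an Inverse-Gamma(α, β) prior on σ², the Normal likelihood is conjugate: posterior is Inv-Gamma(α + n/2, β + Σ(xᵢ−μ)²/2).
Posterior: Inv-Gamma(7.2 + 9/2, 8.7 + 35.800/2) = Inv-Gamma(11.70, 26.6000).
Mode = β/(α+1) = 26.6000/12.70 = 2.0945.

2.0945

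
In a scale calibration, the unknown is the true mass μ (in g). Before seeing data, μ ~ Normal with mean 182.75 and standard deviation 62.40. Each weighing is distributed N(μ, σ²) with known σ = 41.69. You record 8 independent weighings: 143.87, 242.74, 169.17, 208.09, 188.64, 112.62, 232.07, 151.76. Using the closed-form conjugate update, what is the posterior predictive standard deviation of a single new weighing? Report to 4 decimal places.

44.0889

For Normal data with known variance σ², a Normal(μ₀, σ₀²) prior on μ is conjugate. Posterior precision = 1/σ₀² + n/σ²; posterior mean is the precision-weighted average of μ₀ and x̄.
σ₀² = 62.40² = 3893.76, σ² = 41.69² = 1738.0561; σ² + n·σ₀² = 1738.0561 + 8·3893.76 = 32888.1361.
Posterior precision = 1/σ₀² + n/σ² = 1/3893.76 + 8/1738.0561 = (σ² + n·σ₀²)/(σ₀²σ²) = 32888.1361/(3893.76·1738.0561); posterior variance σₙ² = σ₀²σ²/(σ² + n·σ₀²) = 3893.76·1738.0561/32888.1361 = 205.775520.
Predictive variance for one new observation = σₙ² + σ² = 3893.76·1738.0561/32888.1361 + 1738.0561 = σ²·(σ₀² + 32888.1361)/32888.1361 = 1738.0561·36781.8961/32888.1361 = 1943.831620; SD = √(1738.0561·36781.8961/32888.1361) = 44.0889.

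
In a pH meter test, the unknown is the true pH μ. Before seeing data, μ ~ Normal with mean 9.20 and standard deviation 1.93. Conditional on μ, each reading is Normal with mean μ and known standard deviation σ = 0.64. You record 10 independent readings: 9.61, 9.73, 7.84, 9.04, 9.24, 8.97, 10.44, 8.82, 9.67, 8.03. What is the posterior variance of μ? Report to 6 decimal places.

0.040514

For Normal data with known variance σ², a Normal(μ₀, σ₀²) prior on μ is conjugate. Posterior precision = 1/σ₀² + n/σ²; posterior mean is the precision-weighted average of μ₀ and x̄.
σ₀² = 1.93² = 3.7249, σ² = 0.64² = 0.4096; σ² + n·σ₀² = 0.4096 + 10·3.7249 = 37.6586.
Posterior precision = 1/σ₀² + n/σ² = 1/3.7249 + 10/0.4096 = (σ² + n·σ₀²)/(σ₀²σ²) = 37.6586/(3.7249·0.4096); posterior variance σₙ² = σ₀²σ²/(σ² + n·σ₀²) = 3.7249·0.4096/37.6586 = 0.040514.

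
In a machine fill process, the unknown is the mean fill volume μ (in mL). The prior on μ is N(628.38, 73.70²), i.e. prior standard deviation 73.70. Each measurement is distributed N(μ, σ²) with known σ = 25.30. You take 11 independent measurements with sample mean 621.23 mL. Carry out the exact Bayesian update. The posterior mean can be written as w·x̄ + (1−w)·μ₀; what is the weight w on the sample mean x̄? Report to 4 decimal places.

0.9894

For Normal data with known variance σ², a Normal(μ₀, σ₀²) prior on μ is conjugate. Posterior precision = 1/σ₀² + n/σ²; posterior mean is the precision-weighted average of μ₀ and x̄.
σ₀² = 73.70² = 5431.69, σ² = 25.30² = 640.09. Prior precision 1/σ₀² = 1/5431.69; data precision n/σ² = 11/640.09.
w = (n/σ²)/(1/σ₀² + n/σ²) = n·σ₀²/(σ² + n·σ₀²) = 11·5431.69/(640.09 + 11·5431.69) = 59748.59/60388.68 = 0.9894.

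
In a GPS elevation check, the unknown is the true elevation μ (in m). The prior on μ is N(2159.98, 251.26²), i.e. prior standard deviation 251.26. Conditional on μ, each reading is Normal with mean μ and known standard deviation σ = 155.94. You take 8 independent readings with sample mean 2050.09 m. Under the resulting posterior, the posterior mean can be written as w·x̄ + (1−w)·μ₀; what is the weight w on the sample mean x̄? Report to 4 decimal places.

0.9541

For Normal data with known variance σ², a Normal(μ₀, σ₀²) prior on μ is conjugate. Posterior precision = 1/σ₀² + n/σ²; posterior mean is the precision-weighted average of μ₀ and x̄.
σ₀² = 251.26² = 63131.5876, σ² = 155.94² = 24317.2836. Prior precision 1/σ₀² = 1/63131.5876; data precision n/σ² = 8/24317.2836.
w = (n/σ²)/(1/σ₀² + n/σ²) = n·σ₀²/(σ² + n·σ₀²) = 8·63131.5876/(24317.2836 + 8·63131.5876) = 505052.7008/529369.9844 = 0.9541.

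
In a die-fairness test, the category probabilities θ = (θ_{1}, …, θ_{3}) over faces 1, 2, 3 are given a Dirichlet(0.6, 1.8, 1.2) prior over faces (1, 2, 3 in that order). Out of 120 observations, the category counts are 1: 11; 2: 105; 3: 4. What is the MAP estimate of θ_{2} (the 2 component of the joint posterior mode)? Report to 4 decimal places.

0.8773

The Dirichlet prior is conjugate to the Multinomial likelihood: each posterior αⱼ = prior αⱼ + observed count nⱼ.
Posterior concentration: (11.6, 106.8, 5.2), total = 123.6.
Joint mode component: (α_{2}−1)/(Σα−K) = 105.8/120.6 = 0.8773.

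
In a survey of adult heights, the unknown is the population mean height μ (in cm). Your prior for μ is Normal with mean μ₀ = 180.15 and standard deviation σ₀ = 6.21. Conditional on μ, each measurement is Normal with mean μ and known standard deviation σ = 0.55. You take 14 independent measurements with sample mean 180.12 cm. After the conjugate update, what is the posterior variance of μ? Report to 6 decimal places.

0.021595

For Normal data with known variance σ², a Normal(μ₀, σ₀²) prior on μ is conjugate. Posterior precision = 1/σ₀² + n/σ²; posterior mean is the precision-weighted average of μ₀ and x̄.
σ₀² = 6.21² = 38.5641, σ² = 0.55² = 0.3025; σ² + n·σ₀² = 0.3025 + 14·38.5641 = 540.1999.
Posterior precision = 1/σ₀² + n/σ² = 1/38.5641 + 14/0.3025 = (σ² + n·σ₀²)/(σ₀²σ²) = 540.1999/(38.5641·0.3025); posterior variance σₙ² = σ₀²σ²/(σ² + n·σ₀²) = 38.5641·0.3025/540.1999 = 0.021595.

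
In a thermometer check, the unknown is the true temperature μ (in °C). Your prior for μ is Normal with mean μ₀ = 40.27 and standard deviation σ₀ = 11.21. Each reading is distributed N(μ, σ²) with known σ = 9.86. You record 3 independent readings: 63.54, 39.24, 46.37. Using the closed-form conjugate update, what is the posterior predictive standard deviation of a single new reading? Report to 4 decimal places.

11.0897

For Normal data with known variance σ², a Normal(μ₀, σ₀²) prior on μ is conjugate. Posterior precision = 1/σ₀² + n/σ²; posterior mean is the precision-weighted average of μ₀ and x̄.
σ₀² = 11.21² = 125.6641, σ² = 9.86² = 97.2196; σ² + n·σ₀² = 97.2196 + 3·125.6641 = 474.2119.
Posterior precision = 1/σ₀² + n/σ² = 1/125.6641 + 3/97.2196 = (σ² + n·σ₀²)/(σ₀²σ²) = 474.2119/(125.6641·97.2196); posterior variance σₙ² = σ₀²σ²/(σ² + n·σ₀²) = 125.6641·97.2196/474.2119 = 25.762773.
Predictive variance for one new observation = σₙ² + σ² = 125.6641·97.2196/474.2119 + 97.2196 = σ²·(σ₀² + 474.2119)/474.2119 = 97.2196·599.876/474.2119 = 122.982373; SD = √(97.2196·599.876/474.2119) = 11.0897.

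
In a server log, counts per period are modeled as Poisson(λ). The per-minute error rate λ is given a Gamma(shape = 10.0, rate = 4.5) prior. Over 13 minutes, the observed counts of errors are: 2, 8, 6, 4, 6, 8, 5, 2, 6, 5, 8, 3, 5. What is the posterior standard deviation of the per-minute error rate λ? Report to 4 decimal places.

0.5047

With a Gamma(shape α, rate β) prior, the Poisson likelihood is conjugate: the posterior is Gamma(α + ΣXᵢ, β + n).
Sum of counts S = 68 over n = 13 minutes.
Posterior: Gamma(α+S, β+n) = Gamma(10.0+68, 4.5+13) = Gamma(78.0, 17.5).
SD = √α/β = √78.0/17.5 = 0.5047.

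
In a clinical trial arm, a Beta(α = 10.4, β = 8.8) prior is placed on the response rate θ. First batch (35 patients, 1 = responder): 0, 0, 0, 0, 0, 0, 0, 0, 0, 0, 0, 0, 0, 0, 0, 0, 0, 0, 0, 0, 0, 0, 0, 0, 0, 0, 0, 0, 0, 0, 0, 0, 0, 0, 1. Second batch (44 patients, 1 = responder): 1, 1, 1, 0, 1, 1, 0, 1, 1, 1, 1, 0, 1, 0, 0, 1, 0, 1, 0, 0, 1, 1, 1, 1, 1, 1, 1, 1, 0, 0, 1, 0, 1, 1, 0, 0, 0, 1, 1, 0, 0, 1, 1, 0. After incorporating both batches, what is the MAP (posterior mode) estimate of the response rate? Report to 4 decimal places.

The Beta prior is conjugate to a Binomial/Bernoulli likelihood; the update adds successes to α and failures to β.
After batch 1: Beta(10.4+1, 8.8+34) = Beta(11.4, 42.8).
After batch 2: Beta(11.4+27, 42.8+17) = Beta(38.4, 59.8).
Mode of Beta(a,b) for a,b>1 is (a−1)/(a+b−2) = 37.4/96.2 = 0.3888.

0.3888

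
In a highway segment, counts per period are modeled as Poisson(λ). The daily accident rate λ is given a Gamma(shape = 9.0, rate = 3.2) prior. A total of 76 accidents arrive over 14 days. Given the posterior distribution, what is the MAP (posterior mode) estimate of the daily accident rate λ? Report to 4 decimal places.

With a Gamma(shape α, rate β) prior, the Poisson likelihood is conjugate: the posterior is Gamma(α + ΣXᵢ, β + n).
Posterior: Gamma(α+S, β+n) = Gamma(9.0+76, 3.2+14) = Gamma(85.0, 17.2).
Mode of Gamma(α,β) for α≥1 is (α−1)/β = 84.0/17.2 = 4.8837.

4.8837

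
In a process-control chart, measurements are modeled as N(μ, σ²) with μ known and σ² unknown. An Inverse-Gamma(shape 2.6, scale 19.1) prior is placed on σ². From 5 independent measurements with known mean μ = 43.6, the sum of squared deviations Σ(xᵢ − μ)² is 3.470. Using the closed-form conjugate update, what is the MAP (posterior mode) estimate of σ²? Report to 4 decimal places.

3.4156

With known mean μ and an Inverse-Gamma(α, β) prior on σ², the Normal likelihood is conjugate: posterior is Inv-Gamma(α + n/2, β + Σ(xᵢ−μ)²/2).
Posterior: Inv-Gamma(2.6 + 5/2, 19.1 + 3.470/2) = Inv-Gamma(5.10, 20.8350).
Mode = β/(α+1) = 20.8350/6.10 = 3.4156.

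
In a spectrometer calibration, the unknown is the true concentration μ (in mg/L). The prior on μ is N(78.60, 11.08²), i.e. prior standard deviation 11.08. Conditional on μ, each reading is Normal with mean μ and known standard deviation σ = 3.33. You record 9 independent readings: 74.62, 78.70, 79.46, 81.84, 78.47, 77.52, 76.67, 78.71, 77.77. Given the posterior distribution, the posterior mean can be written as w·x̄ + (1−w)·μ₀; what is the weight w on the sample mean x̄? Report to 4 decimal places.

0.9901

For Normal data with known variance σ², a Normal(μ₀, σ₀²) prior on μ is conjugate. Posterior precision = 1/σ₀² + n/σ²; posterior mean is the precision-weighted average of μ₀ and x̄.
σ₀² = 11.08² = 122.7664, σ² = 3.33² = 11.0889. Prior precision 1/σ₀² = 1/122.7664; data precision n/σ² = 9/11.0889.
w = (n/σ²)/(1/σ₀² + n/σ²) = n·σ₀²/(σ² + n·σ₀²) = 9·122.7664/(11.0889 + 9·122.7664) = 1104.8976/1115.9865 = 0.9901.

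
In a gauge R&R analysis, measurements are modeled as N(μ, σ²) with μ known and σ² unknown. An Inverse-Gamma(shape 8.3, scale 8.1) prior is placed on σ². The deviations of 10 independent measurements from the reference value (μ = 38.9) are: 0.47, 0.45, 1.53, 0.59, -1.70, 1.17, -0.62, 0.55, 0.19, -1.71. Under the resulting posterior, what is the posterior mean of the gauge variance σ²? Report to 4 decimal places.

1.1064

With known mean μ and an Inverse-Gamma(α, β) prior on σ², the Normal likelihood is conjugate: posterior is Inv-Gamma(α + n/2, β + Σ(xᵢ−μ)²/2).
Σ(xᵢ−μ)² = (0.47)² + (0.45)² + (1.53)² + (0.59)² + (-1.70)² + (1.17)² + (-0.62)² + (0.55)² + (0.19)² + (-1.71)² = 11.0184.
Posterior: Inv-Gamma(8.3 + 10/2, 8.1 + 11.0184/2) = Inv-Gamma(13.30, 13.60920).
E[σ²|data] = β/(α−1) = 13.60920/12.30 = 1.1064.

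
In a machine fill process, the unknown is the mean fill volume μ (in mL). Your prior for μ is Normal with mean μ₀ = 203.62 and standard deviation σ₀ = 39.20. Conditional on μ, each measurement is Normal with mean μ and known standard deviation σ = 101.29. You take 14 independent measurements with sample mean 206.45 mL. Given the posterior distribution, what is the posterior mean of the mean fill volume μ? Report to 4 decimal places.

205.5362

For Normal data with known variance σ², a Normal(μ₀, σ₀²) prior on μ is conjugate. Posterior precision = 1/σ₀² + n/σ²; posterior mean is the precision-weighted average of μ₀ and x̄.
n·x̄ = 14·206.45 = 2890.3.
σ₀² = 39.20² = 1536.64, σ² = 101.29² = 10259.6641; σ² + n·σ₀² = 10259.6641 + 14·1536.64 = 31772.6241.
Posterior mean = (μ₀/σ₀² + n·x̄/σ²)/(1/σ₀² + n/σ²) = (σ²·μ₀ + σ₀²·n·x̄)/(σ² + n·σ₀²) = (10259.6641·203.62 + 1536.64·2890.3)/31772.6241 = 6530423.396042/31772.6241 = 205.5362.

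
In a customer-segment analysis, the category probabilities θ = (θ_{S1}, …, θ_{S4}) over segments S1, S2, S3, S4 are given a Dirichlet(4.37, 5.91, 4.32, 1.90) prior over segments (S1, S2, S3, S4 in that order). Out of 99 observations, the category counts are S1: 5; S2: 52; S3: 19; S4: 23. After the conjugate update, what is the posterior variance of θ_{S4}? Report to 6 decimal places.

0.001452

The Dirichlet prior is conjugate to the Multinomial likelihood: each posterior αⱼ = prior αⱼ + observed count nⱼ.
Posterior concentration: (9.37, 57.91, 23.32, 24.90), total = 115.50.
Var[θ_j] = α_j(Σα−α_j)/((Σα)²(Σα+1)) = 24.90·90.60/(115.50²·116.50) = 0.001452.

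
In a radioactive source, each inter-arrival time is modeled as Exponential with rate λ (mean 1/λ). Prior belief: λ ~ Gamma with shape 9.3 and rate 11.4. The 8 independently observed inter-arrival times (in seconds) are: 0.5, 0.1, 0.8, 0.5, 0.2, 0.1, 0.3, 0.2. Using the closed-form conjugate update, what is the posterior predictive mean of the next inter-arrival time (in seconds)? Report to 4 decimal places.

0.8650

With a Gamma(shape α, rate β) prior on the exponential rate λ, the posterior after n observations with total T = Σxᵢ is Gamma(α+n, β+T).
Sum of observations T = 2.7 seconds; n = 8.
Posterior: Gamma(9.3+8, 11.4+2.7) = Gamma(17.3, 14.1).
The predictive distribution for the next observation is Lomax; its mean is β/(α−1) = 14.1/16.3 = 0.8650.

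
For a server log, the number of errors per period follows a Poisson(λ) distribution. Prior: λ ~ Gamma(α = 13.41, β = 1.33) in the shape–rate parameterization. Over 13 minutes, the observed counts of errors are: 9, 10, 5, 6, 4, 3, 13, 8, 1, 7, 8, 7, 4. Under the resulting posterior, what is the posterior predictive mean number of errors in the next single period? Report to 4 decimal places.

With a Gamma(shape α, rate β) prior, the Poisson likelihood is conjugate: the posterior is Gamma(α + ΣXᵢ, β + n).
Sum of counts S = 85 over n = 13 minutes.
Posterior: Gamma(α+S, β+n) = Gamma(13.41+85, 1.33+13) = Gamma(98.41, 14.33).
The predictive distribution for one future period is NegBinom with mean α/β = 6.8674.

6.8674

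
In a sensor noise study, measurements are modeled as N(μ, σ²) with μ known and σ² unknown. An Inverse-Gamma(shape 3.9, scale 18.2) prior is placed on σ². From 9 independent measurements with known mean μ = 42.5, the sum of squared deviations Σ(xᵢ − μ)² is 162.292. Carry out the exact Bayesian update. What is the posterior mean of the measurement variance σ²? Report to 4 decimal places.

13.4251

With known mean μ and an Inverse-Gamma(α, β) prior on σ², the Normal likelihood is conjugate: posterior is Inv-Gamma(α + n/2, β + Σ(xᵢ−μ)²/2).
Posterior: Inv-Gamma(3.9 + 9/2, 18.2 + 162.292/2) = Inv-Gamma(8.40, 99.3460).
E[σ²|data] = β/(α−1) = 99.3460/7.40 = 13.4251.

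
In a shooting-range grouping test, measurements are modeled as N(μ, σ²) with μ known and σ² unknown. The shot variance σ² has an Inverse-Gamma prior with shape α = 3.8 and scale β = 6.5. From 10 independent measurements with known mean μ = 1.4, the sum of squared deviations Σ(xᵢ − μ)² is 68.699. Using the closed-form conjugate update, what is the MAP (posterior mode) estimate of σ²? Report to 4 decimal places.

4.1683

With known mean μ and an Inverse-Gamma(α, β) prior on σ², the Normal likelihood is conjugate: posterior is Inv-Gamma(α + n/2, β + Σ(xᵢ−μ)²/2).
Posterior: Inv-Gamma(3.8 + 10/2, 6.5 + 68.699/2) = Inv-Gamma(8.80, 40.8495).
Mode = β/(α+1) = 40.8495/9.80 = 4.1683.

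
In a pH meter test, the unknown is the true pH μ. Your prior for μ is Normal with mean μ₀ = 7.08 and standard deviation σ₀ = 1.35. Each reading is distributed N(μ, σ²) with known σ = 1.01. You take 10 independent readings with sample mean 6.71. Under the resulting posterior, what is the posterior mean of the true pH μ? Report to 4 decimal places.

6.7296

For Normal data with known variance σ², a Normal(μ₀, σ₀²) prior on μ is conjugate. Posterior precision = 1/σ₀² + n/σ²; posterior mean is the precision-weighted average of μ₀ and x̄.
n·x̄ = 10·6.71 = 67.1.
σ₀² = 1.35² = 1.8225, σ² = 1.01² = 1.0201; σ² + n·σ₀² = 1.0201 + 10·1.8225 = 19.2451.
Posterior mean = (μ₀/σ₀² + n·x̄/σ²)/(1/σ₀² + n/σ²) = (σ²·μ₀ + σ₀²·n·x̄)/(σ² + n·σ₀²) = (1.0201·7.08 + 1.8225·67.1)/19.2451 = 129.512058/19.2451 = 6.7296.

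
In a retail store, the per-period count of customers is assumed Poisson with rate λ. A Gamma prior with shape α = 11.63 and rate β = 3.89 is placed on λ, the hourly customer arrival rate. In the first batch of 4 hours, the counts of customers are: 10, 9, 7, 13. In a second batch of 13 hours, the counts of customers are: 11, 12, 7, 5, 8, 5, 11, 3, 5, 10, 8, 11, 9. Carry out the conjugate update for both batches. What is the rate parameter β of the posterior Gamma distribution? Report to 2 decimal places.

20.89

With a Gamma(shape α, rate β) prior, the Poisson likelihood is conjugate: the posterior is Gamma(α + ΣXᵢ, β + n).
Batch 1: sum of counts S = 39 over n = 4 hours.
After batch 1: Gamma(α+S, β+n) = Gamma(11.63+39, 3.89+4) = Gamma(50.63, 7.89).
Batch 2: sum of counts S = 105 over n = 13 hours.
After batch 2: Gamma(α+S, β+n) = Gamma(50.63+105, 7.89+13) = Gamma(155.63, 20.89).
Posterior β = 20.89.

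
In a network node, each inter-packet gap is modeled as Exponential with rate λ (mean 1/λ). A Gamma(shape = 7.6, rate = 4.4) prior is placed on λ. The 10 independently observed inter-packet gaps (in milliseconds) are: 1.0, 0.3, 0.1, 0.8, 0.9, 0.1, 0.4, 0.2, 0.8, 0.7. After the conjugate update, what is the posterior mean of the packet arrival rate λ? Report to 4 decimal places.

With a Gamma(shape α, rate β) prior on the exponential rate λ, the posterior after n observations with total T = Σxᵢ is Gamma(α+n, β+T).
Sum of observations T = 5.3 milliseconds; n = 10.
Posterior: Gamma(7.6+10, 4.4+5.3) = Gamma(17.6, 9.7).
Posterior mean of λ = α/β = 17.6/9.7 = 1.8144.

1.8144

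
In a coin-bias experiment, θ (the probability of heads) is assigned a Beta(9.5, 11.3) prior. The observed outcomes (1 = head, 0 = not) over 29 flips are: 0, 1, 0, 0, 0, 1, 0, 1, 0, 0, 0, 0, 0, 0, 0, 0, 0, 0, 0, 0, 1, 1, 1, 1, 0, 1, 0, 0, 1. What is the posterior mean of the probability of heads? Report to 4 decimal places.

The Beta prior is conjugate to a Binomial/Bernoulli likelihood; the update adds successes to α and failures to β.
Posterior: Beta(α+k, β+n−k) = Beta(9.5+9, 11.3+20) = Beta(18.5, 31.3).
Posterior mean = α/(α+β) = 18.5/49.8 = 0.3715.

0.3715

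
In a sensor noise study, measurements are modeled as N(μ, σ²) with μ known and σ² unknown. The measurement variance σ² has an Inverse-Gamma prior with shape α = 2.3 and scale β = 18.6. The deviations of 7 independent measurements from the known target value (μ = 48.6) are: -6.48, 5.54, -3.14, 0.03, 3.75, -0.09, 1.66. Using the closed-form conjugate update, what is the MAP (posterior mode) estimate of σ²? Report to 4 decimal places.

With known mean μ and an Inverse-Gamma(α, β) prior on σ², the Normal likelihood is conjugate: posterior is Inv-Gamma(α + n/2, β + Σ(xᵢ−μ)²/2).
Σ(xᵢ−μ)² = (-6.48)² + (5.54)² + (-3.14)² + (0.03)² + (3.75)² + (-0.09)² + (1.66)² = 99.3687.
Posterior: Inv-Gamma(2.3 + 7/2, 18.6 + 99.3687/2) = Inv-Gamma(5.80, 68.28435).
Mode = β/(α+1) = 68.28435/6.80 = 10.0418.

10.0418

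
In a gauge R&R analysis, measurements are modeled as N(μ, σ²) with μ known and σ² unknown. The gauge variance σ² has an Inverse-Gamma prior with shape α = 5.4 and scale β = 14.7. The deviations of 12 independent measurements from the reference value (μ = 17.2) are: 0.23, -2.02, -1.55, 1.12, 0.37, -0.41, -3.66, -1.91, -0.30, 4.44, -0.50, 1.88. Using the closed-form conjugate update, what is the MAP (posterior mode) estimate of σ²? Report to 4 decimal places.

3.1503

With known mean μ and an Inverse-Gamma(α, β) prior on σ², the Normal likelihood is conjugate: posterior is Inv-Gamma(α + n/2, β + Σ(xᵢ−μ)²/2).
Σ(xᵢ−μ)² = (0.23)² + (-2.02)² + (-1.55)² + (1.12)² + (0.37)² + (-0.41)² + (-3.66)² + (-1.91)² + (-0.30)² + (4.44)² + (-0.50)² + (1.88)² = 48.7269.
Posterior: Inv-Gamma(5.4 + 12/2, 14.7 + 48.7269/2) = Inv-Gamma(11.40, 39.06345).
Mode = β/(α+1) = 39.06345/12.40 = 3.1503.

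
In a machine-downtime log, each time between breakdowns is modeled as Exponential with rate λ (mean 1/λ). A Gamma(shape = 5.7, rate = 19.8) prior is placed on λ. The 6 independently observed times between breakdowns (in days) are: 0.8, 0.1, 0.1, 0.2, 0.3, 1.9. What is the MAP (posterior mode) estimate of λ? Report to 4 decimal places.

0.4612

With a Gamma(shape α, rate β) prior on the exponential rate λ, the posterior after n observations with total T = Σxᵢ is Gamma(α+n, β+T).
Sum of observations T = 3.4 days; n = 6.
Posterior: Gamma(5.7+6, 19.8+3.4) = Gamma(11.7, 23.2).
Mode = (α−1)/β = 0.4612.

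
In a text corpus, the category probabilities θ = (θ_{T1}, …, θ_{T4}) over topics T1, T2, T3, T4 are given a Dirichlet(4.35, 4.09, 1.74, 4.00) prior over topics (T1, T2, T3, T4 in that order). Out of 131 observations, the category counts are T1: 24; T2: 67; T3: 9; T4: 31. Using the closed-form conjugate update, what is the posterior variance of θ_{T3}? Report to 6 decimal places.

0.000469

The Dirichlet prior is conjugate to the Multinomial likelihood: each posterior αⱼ = prior αⱼ + observed count nⱼ.
Posterior concentration: (28.35, 71.09, 10.74, 35.00), total = 145.18.
Var[θ_j] = α_j(Σα−α_j)/((Σα)²(Σα+1)) = 10.74·134.44/(145.18²·146.18) = 0.000469.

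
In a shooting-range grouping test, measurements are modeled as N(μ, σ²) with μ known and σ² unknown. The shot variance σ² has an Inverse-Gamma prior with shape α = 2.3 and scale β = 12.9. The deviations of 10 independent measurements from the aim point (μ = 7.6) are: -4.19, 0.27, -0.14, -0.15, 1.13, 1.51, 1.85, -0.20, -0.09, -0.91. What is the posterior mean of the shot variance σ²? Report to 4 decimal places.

With known mean μ and an Inverse-Gamma(α, β) prior on σ², the Normal likelihood is conjugate: posterior is Inv-Gamma(α + n/2, β + Σ(xᵢ−μ)²/2).
Σ(xᵢ−μ)² = (-4.19)² + (0.27)² + (-0.14)² + (-0.15)² + (1.13)² + (1.51)² + (1.85)² + (-0.20)² + (-0.09)² + (-0.91)² = 25.5268.
Posterior: Inv-Gamma(2.3 + 10/2, 12.9 + 25.5268/2) = Inv-Gamma(7.30, 25.66340).
E[σ²|data] = β/(α−1) = 25.66340/6.30 = 4.0736.

4.0736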